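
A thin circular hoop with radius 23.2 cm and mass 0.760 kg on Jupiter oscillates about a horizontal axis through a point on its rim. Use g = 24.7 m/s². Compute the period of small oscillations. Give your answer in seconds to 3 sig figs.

0.861 s

I_cm = mr² = 0.04091 kg·m². The pivot is at distance d = 0.232 m from the centre of mass.
By the parallel-axis theorem, I = I_cm + md² = 0.04091 + 0.04091 = 0.08181 kg·m².
T = 2π√(I/(mgd)) = 2π√(0.08181/(0.760 × 24.7 × 0.232)) = 0.861 s.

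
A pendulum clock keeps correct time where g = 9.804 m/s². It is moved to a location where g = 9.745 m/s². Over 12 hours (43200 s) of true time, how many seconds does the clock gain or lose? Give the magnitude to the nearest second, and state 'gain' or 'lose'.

lose 130 s

The clock's period scales as T ∝ 1/√g, so T'/T = √(9.804/9.745) = 1.00302.
In 43200 s of true time the clock registers 43200/1.00302 = 43069.8 s, so it loses 130 s.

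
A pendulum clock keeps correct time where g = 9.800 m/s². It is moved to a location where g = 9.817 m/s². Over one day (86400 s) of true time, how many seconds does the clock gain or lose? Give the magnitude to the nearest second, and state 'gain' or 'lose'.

gain 75 s

The clock's period scales as T ∝ 1/√g, so T'/T = √(9.800/9.817) = 0.999134.
In 86400 s of true time the clock registers 86400/0.999134 = 86474.9 s, so it gains 75 s.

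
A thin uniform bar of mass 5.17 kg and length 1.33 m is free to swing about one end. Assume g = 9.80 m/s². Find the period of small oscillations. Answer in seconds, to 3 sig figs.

1.89 s

For a physical pendulum T = 2π√(I/(mgd)), with d = 0.6650 m from pivot to centre of mass.
I_cm = mL²/12 = 5.17 × 1.33²/12 = 0.7621 kg·m²; I = I_cm + md² = 0.7621 + 5.17 × 0.6650² = 3.048 kg·m².
T = 2π√(3.048/(5.17 × 9.80 × 0.6650)) = 1.89 s.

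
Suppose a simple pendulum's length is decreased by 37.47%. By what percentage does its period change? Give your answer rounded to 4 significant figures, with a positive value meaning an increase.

-20.92%

T ∝ √L, so T'/T = √(0.62530) = 0.79076.
Percentage change in T = (0.79076 − 1) × 100% = -20.92%.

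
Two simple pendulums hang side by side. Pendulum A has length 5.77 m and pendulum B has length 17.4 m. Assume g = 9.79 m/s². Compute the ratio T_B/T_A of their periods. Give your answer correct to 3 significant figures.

T ∝ √L, so T_B/T_A = √(L_B/L_A) = √(17.4/5.77) = 1.74.

1.74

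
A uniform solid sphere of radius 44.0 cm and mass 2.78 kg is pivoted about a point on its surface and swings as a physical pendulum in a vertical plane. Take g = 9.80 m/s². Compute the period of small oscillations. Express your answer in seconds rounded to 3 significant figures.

I_cm = (2/5)mr² = 0.2153 kg·m². The pivot is at distance d = 0.440 m from the centre of mass.
By the parallel-axis theorem, I = I_cm + md² = 0.2153 + 0.5382 = 0.7535 kg·m².
T = 2π√(I/(mgd)) = 2π√(0.7535/(2.78 × 9.80 × 0.440)) = 1.58 s.

1.58 s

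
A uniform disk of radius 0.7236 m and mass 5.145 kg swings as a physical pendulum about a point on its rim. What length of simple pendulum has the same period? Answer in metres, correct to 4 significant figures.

1.085 m

The equivalent simple-pendulum length is L_eq = I/(md), where I is about the pivot and d = 0.72360 m.
I_cm = ½mR² = 1.3470 kg·m², so I = I_cm + md² = 1.3470 + 2.6939 = 4.0409 kg·m².
L_eq = 4.0409/(5.145 × 0.72360) = 1.085 m.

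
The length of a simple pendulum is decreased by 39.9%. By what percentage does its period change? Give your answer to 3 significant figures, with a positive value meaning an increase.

T ∝ √L, so T'/T = √(0.6010) = 0.7752.
Percentage change in T = (0.7752 − 1) × 100% = -22.5%.

-22.5%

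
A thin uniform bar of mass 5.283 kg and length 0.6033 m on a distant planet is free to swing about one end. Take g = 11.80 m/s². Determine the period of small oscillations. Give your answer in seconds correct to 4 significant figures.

1.160 s

For a physical pendulum T = 2π√(I/(mgd)), with d = 0.30165 m from pivot to centre of mass.
I_cm = mL²/12 = 5.283 × 0.6033²/12 = 0.16024 kg·m²; I = I_cm + md² = 0.16024 + 5.283 × 0.30165² = 0.64095 kg·m².
T = 2π√(0.64095/(5.283 × 11.80 × 0.30165)) = 1.160 s.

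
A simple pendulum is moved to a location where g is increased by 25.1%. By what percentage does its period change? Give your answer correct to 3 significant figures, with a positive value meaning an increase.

-10.6%

T ∝ 1/√g, so T'/T = 1/√(1.251) = 0.8941.
Percentage change in T = (0.8941 − 1) × 100% = -10.6%.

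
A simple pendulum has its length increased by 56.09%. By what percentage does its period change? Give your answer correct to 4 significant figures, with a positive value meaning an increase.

24.94%

T ∝ √L, so T'/T = √(1.5609) = 1.2494.
Percentage change in T = (1.2494 − 1) × 100% = 24.94%.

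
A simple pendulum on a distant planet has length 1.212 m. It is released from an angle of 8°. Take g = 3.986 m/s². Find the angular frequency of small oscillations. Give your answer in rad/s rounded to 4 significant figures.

ω = √(g/L) = √(3.986/1.212) = 1.813 rad/s.

1.813 rad/s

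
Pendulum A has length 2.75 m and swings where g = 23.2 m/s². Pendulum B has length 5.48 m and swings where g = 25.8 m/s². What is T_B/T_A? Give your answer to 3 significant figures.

T = 2π√(L/g), so T_B/T_A = √((L_B/g_B)/(L_A/g_A)) = √((5.48/25.8)/(2.75/23.2)) = 1.34.

1.34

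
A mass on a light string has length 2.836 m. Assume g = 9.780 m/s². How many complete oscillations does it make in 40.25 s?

T = 2π√(L/g) = 2π√(2.836/9.780) = 3.3835 s.
Number of complete oscillations = ⌊40.25/3.3835⌋ = ⌊11.896⌋ = 11.

11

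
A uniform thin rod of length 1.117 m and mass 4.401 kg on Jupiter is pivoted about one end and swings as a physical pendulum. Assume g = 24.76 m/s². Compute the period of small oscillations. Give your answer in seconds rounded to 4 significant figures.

For a physical pendulum T = 2π√(I/(mgd)), with d = 0.55850 m from pivot to centre of mass.
I_cm = mL²/12 = 4.401 × 1.117²/12 = 0.45759 kg·m²; I = I_cm + md² = 0.45759 + 4.401 × 0.55850² = 1.8304 kg·m².
T = 2π√(1.8304/(4.401 × 24.76 × 0.55850)) = 1.090 s.

1.090 s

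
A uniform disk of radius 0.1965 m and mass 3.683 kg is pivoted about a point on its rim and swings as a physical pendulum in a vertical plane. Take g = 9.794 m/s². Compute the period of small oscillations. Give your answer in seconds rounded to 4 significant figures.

I_cm = ½mr² = 0.071104 kg·m². The pivot is at distance d = 0.1965 m from the centre of mass.
By the parallel-axis theorem, I = I_cm + md² = 0.071104 + 0.14221 = 0.21331 kg·m².
T = 2π√(I/(mgd)) = 2π√(0.21331/(3.683 × 9.794 × 0.1965)) = 1.090 s.

1.090 s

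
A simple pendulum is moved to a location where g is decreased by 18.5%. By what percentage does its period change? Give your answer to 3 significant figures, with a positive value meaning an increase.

10.8%

T ∝ 1/√g, so T'/T = 1/√(0.8150) = 1.108.
Percentage change in T = (1.108 − 1) × 100% = 10.8%.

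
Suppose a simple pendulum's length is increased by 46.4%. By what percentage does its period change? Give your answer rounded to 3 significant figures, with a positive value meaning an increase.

T ∝ √L, so T'/T = √(1.464) = 1.210.
Percentage change in T = (1.210 − 1) × 100% = 21.0%.

21.0%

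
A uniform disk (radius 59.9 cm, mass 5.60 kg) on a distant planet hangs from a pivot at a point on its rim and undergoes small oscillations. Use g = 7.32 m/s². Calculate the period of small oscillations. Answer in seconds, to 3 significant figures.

2.20 s

I_cm = ½mr² = 1.005 kg·m². The pivot is at distance d = 0.599 m from the centre of mass.
By the parallel-axis theorem, I = I_cm + md² = 1.005 + 2.009 = 3.014 kg·m².
T = 2π√(I/(mgd)) = 2π√(3.014/(5.60 × 7.32 × 0.599)) = 2.20 s.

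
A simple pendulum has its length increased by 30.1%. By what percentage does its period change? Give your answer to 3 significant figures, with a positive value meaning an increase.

14.1%

T ∝ √L, so T'/T = √(1.301) = 1.141.
Percentage change in T = (1.141 − 1) × 100% = 14.1%.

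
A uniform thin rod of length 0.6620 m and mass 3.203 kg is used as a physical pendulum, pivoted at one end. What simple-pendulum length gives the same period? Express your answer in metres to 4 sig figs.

0.4413 m

The equivalent simple-pendulum length is L_eq = I/(md), where I is about the pivot and d = 0.33100 m.
I_cm = (1/12)mL² = 0.11697 kg·m², so I = I_cm + md² = 0.11697 + 0.35092 = 0.46790 kg·m².
L_eq = 0.46790/(3.203 × 0.33100) = 0.4413 m.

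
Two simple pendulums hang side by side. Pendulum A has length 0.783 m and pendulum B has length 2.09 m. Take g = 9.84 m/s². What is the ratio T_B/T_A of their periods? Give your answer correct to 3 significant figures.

1.63

T ∝ √L, so T_B/T_A = √(L_B/L_A) = √(2.09/0.783) = 1.63.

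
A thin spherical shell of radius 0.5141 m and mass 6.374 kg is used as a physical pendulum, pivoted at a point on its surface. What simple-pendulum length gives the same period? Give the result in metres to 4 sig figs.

The equivalent simple-pendulum length is L_eq = I/(md), where I is about the pivot and d = 0.51410 m.
I_cm = (2/3)mR² = 1.1231 kg·m², so I = I_cm + md² = 1.1231 + 1.6846 = 2.8077 kg·m².
L_eq = 2.8077/(6.374 × 0.51410) = 0.8568 m.

0.8568 m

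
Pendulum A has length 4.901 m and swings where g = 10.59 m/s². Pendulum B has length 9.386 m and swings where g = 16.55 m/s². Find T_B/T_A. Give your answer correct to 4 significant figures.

T = 2π√(L/g), so T_B/T_A = √((L_B/g_B)/(L_A/g_A)) = √((9.386/16.55)/(4.901/10.59)) = 1.107.

1.107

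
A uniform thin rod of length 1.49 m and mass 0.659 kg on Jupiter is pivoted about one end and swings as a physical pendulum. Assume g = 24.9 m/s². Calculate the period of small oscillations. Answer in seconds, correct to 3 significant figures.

For a physical pendulum T = 2π√(I/(mgd)), with d = 0.7450 m from pivot to centre of mass.
I_cm = mL²/12 = 0.659 × 1.49²/12 = 0.1219 kg·m²; I = I_cm + md² = 0.1219 + 0.659 × 0.7450² = 0.4877 kg·m².
T = 2π√(0.4877/(0.659 × 24.9 × 0.7450)) = 1.25 s.

1.25 s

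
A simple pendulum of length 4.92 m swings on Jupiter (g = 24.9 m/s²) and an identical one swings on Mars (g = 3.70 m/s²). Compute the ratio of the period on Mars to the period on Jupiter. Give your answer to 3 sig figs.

T ∝ 1/√g, so T₂/T₁ = √(g₁/g₂) = √(24.9/3.70) = 2.59.

2.59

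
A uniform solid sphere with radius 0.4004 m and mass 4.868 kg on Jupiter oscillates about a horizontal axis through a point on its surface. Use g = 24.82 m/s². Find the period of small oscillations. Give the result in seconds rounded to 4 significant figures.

I_cm = (2/5)mr² = 0.31218 kg·m². The pivot is at distance d = 0.4004 m from the centre of mass.
By the parallel-axis theorem, I = I_cm + md² = 0.31218 + 0.78044 = 1.0926 kg·m².
T = 2π√(I/(mgd)) = 2π√(1.0926/(4.868 × 24.82 × 0.4004)) = 0.9443 s.

0.9443 s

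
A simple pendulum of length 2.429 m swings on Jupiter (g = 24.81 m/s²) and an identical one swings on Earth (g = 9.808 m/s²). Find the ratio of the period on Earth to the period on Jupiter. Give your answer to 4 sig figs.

T ∝ 1/√g, so T₂/T₁ = √(g₁/g₂) = √(24.81/9.808) = 1.590.

1.590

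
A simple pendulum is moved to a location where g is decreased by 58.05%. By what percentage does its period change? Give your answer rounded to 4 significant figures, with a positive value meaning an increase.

54.40%

T ∝ 1/√g, so T'/T = 1/√(0.41950) = 1.5440.
Percentage change in T = (1.5440 − 1) × 100% = 54.40%.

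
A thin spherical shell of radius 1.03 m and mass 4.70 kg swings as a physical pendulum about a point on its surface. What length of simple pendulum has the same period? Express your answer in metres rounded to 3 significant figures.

The equivalent simple-pendulum length is L_eq = I/(md), where I is about the pivot and d = 1.030 m.
I_cm = (2/3)mR² = 3.324 kg·m², so I = I_cm + md² = 3.324 + 4.986 = 8.310 kg·m².
L_eq = 8.310/(4.70 × 1.030) = 1.72 m.

1.72 m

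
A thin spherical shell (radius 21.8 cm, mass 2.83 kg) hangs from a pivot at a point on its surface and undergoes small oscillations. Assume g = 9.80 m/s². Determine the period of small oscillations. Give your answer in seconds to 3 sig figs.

I_cm = (2/3)mr² = 0.08966 kg·m². The pivot is at distance d = 0.218 m from the centre of mass.
By the parallel-axis theorem, I = I_cm + md² = 0.08966 + 0.1345 = 0.2242 kg·m².
T = 2π√(I/(mgd)) = 2π√(0.2242/(2.83 × 9.80 × 0.218)) = 1.21 s.

1.21 s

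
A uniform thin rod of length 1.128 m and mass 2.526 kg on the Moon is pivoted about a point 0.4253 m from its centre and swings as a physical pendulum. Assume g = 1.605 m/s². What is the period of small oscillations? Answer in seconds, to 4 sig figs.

For a physical pendulum T = 2π√(I/(mgd)), with d = 0.42530 m from pivot to centre of mass.
I_cm = mL²/12 = 2.526 × 1.128²/12 = 0.26784 kg·m²; I = I_cm + md² = 0.26784 + 2.526 × 0.42530² = 0.72474 kg·m².
T = 2π√(0.72474/(2.526 × 1.605 × 0.42530)) = 4.074 s.

4.074 s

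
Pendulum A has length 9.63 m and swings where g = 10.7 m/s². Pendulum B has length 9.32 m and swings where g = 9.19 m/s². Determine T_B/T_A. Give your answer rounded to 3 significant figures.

1.06

T = 2π√(L/g), so T_B/T_A = √((L_B/g_B)/(L_A/g_A)) = √((9.32/9.19)/(9.63/10.7)) = 1.06.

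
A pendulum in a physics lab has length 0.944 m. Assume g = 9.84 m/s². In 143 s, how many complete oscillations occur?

T = 2π√(L/g) = 2π√(0.944/9.84) = 1.946 s.
Number of complete oscillations = ⌊143/1.946⌋ = ⌊73.48⌋ = 73.

73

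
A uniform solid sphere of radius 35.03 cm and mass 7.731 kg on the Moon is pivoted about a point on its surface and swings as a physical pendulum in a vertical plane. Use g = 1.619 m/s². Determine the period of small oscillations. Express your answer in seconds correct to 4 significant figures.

3.458 s

I_cm = (2/5)mr² = 0.37947 kg·m². The pivot is at distance d = 0.3503 m from the centre of mass.
By the parallel-axis theorem, I = I_cm + md² = 0.37947 + 0.94867 = 1.3281 kg·m².
T = 2π√(I/(mgd)) = 2π√(1.3281/(7.731 × 1.619 × 0.3503)) = 3.458 s.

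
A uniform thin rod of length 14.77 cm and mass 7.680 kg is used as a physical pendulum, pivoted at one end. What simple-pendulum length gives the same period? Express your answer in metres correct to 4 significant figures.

0.09847 m

The equivalent simple-pendulum length is L_eq = I/(md), where I is about the pivot and d = 0.073850 m.
I_cm = (1/12)mL² = 0.013962 kg·m², so I = I_cm + md² = 0.013962 + 0.041885 = 0.055847 kg·m².
L_eq = 0.055847/(7.680 × 0.073850) = 0.09847 m.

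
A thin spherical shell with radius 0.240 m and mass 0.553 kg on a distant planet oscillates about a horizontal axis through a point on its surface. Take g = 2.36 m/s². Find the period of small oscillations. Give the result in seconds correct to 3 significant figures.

I_cm = (2/3)mr² = 0.02124 kg·m². The pivot is at distance d = 0.240 m from the centre of mass.
By the parallel-axis theorem, I = I_cm + md² = 0.02124 + 0.03185 = 0.05309 kg·m².
T = 2π√(I/(mgd)) = 2π√(0.05309/(0.553 × 2.36 × 0.240)) = 2.59 s.

2.59 s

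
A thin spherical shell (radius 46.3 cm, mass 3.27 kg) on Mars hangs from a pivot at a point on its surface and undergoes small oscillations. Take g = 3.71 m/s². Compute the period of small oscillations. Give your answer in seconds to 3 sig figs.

I_cm = (2/3)mr² = 0.4673 kg·m². The pivot is at distance d = 0.463 m from the centre of mass.
By the parallel-axis theorem, I = I_cm + md² = 0.4673 + 0.7010 = 1.168 kg·m².
T = 2π√(I/(mgd)) = 2π√(1.168/(3.27 × 3.71 × 0.463)) = 2.87 s.

2.87 s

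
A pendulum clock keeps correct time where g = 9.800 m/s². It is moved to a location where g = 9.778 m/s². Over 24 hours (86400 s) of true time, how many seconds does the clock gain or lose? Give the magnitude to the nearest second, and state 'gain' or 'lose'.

The clock's period scales as T ∝ 1/√g, so T'/T = √(9.800/9.778) = 1.00112.
In 86400 s of true time the clock registers 86400/1.00112 = 86303.0 s, so it loses 97 s.

lose 97 s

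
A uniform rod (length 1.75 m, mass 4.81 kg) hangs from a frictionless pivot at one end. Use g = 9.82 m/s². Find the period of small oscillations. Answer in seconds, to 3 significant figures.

2.17 s

For a physical pendulum T = 2π√(I/(mgd)), with d = 0.8750 m from pivot to centre of mass.
I_cm = mL²/12 = 4.81 × 1.75²/12 = 1.228 kg·m²; I = I_cm + md² = 1.228 + 4.81 × 0.8750² = 4.910 kg·m².
T = 2π√(4.910/(4.81 × 9.82 × 0.8750)) = 2.17 s.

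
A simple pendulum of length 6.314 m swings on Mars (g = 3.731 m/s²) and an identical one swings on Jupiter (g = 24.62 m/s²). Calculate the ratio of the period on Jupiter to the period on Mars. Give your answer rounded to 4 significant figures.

T ∝ 1/√g, so T₂/T₁ = √(g₁/g₂) = √(3.731/24.62) = 0.3893.

0.3893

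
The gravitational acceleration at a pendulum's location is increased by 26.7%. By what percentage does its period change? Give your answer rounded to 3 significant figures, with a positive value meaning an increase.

-11.2%

T ∝ 1/√g, so T'/T = 1/√(1.267) = 0.8884.
Percentage change in T = (0.8884 − 1) × 100% = -11.2%.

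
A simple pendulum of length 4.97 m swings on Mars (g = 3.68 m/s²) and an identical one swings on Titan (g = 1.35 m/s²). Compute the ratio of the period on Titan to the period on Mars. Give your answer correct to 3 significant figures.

1.65

T ∝ 1/√g, so T₂/T₁ = √(g₁/g₂) = √(3.68/1.35) = 1.65.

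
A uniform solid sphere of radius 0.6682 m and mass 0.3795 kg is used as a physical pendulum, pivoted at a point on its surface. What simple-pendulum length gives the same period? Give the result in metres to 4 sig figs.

0.9355 m

The equivalent simple-pendulum length is L_eq = I/(md), where I is about the pivot and d = 0.66820 m.
I_cm = (2/5)mR² = 0.067777 kg·m², so I = I_cm + md² = 0.067777 + 0.16944 = 0.23722 kg·m².
L_eq = 0.23722/(0.3795 × 0.66820) = 0.9355 m.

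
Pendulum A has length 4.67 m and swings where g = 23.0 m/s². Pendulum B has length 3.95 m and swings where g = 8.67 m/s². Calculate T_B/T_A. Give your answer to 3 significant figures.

T = 2π√(L/g), so T_B/T_A = √((L_B/g_B)/(L_A/g_A)) = √((3.95/8.67)/(4.67/23.0)) = 1.50.

1.50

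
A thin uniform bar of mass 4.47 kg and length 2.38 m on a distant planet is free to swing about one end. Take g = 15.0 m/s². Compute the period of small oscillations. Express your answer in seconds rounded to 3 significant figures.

For a physical pendulum T = 2π√(I/(mgd)), with d = 1.190 m from pivot to centre of mass.
I_cm = mL²/12 = 4.47 × 2.38²/12 = 2.110 kg·m²; I = I_cm + md² = 2.110 + 4.47 × 1.190² = 8.440 kg·m².
T = 2π√(8.440/(4.47 × 15.0 × 1.190)) = 2.04 s.

2.04 s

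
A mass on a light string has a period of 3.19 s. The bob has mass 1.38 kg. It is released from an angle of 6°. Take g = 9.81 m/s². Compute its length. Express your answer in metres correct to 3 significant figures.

From T = 2π√(L/g), L = gT²/(4π²) = 9.81 × 3.190²/(4π²) = 2.53 m.

2.53 m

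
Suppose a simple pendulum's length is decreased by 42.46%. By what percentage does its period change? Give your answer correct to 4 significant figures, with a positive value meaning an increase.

T ∝ √L, so T'/T = √(0.57540) = 0.75855.
Percentage change in T = (0.75855 − 1) × 100% = -24.14%.

-24.14%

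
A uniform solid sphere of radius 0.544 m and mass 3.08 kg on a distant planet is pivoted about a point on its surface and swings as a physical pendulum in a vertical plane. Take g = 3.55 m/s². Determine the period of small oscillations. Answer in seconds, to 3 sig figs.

2.91 s

I_cm = (2/5)mr² = 0.3646 kg·m². The pivot is at distance d = 0.544 m from the centre of mass.
By the parallel-axis theorem, I = I_cm + md² = 0.3646 + 0.9115 = 1.276 kg·m².
T = 2π√(I/(mgd)) = 2π√(1.276/(3.08 × 3.55 × 0.544)) = 2.91 s.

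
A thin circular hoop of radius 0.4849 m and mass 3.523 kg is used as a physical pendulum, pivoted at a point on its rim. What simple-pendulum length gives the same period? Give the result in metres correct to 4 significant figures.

0.9698 m

The equivalent simple-pendulum length is L_eq = I/(md), where I is about the pivot and d = 0.48490 m.
I_cm = mR² = 0.82836 kg·m², so I = I_cm + md² = 0.82836 + 0.82836 = 1.6567 kg·m².
L_eq = 1.6567/(3.523 × 0.48490) = 0.9698 m.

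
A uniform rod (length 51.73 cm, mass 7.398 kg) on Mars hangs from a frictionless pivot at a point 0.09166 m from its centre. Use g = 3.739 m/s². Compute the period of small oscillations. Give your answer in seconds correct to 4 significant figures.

1.881 s

For a physical pendulum T = 2π√(I/(mgd)), with d = 0.091660 m from pivot to centre of mass.
I_cm = mL²/12 = 7.398 × 0.5173²/12 = 0.16497 kg·m²; I = I_cm + md² = 0.16497 + 7.398 × 0.091660² = 0.22713 kg·m².
T = 2π√(0.22713/(7.398 × 3.739 × 0.091660)) = 1.881 s.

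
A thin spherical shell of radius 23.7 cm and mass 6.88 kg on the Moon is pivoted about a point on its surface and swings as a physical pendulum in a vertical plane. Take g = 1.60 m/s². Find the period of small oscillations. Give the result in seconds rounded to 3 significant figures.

3.12 s

I_cm = (2/3)mr² = 0.2576 kg·m². The pivot is at distance d = 0.237 m from the centre of mass.
By the parallel-axis theorem, I = I_cm + md² = 0.2576 + 0.3864 = 0.6441 kg·m².
T = 2π√(I/(mgd)) = 2π√(0.6441/(6.88 × 1.60 × 0.237)) = 3.12 s.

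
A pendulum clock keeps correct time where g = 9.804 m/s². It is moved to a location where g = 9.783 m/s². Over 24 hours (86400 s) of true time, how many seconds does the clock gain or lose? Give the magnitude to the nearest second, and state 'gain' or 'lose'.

lose 93 s

The clock's period scales as T ∝ 1/√g, so T'/T = √(9.804/9.783) = 1.00107.
In 86400 s of true time the clock registers 86400/1.00107 = 86307.4 s, so it loses 93 s.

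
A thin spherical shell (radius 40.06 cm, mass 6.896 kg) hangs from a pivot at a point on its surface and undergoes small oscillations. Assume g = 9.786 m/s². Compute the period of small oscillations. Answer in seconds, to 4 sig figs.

I_cm = (2/3)mr² = 0.73778 kg·m². The pivot is at distance d = 0.4006 m from the centre of mass.
By the parallel-axis theorem, I = I_cm + md² = 0.73778 + 1.1067 = 1.8445 kg·m².
T = 2π√(I/(mgd)) = 2π√(1.8445/(6.896 × 9.786 × 0.4006)) = 1.641 s.

1.641 s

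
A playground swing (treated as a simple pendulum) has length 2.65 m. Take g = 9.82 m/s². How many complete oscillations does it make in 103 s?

31

T = 2π√(L/g) = 2π√(2.65/9.82) = 3.264 s.
Number of complete oscillations = ⌊103/3.264⌋ = ⌊31.56⌋ = 31.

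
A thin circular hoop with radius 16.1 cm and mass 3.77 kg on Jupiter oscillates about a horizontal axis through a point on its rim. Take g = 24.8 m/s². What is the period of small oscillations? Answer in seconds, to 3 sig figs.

I_cm = mr² = 0.09772 kg·m². The pivot is at distance d = 0.161 m from the centre of mass.
By the parallel-axis theorem, I = I_cm + md² = 0.09772 + 0.09772 = 0.1954 kg·m².
T = 2π√(I/(mgd)) = 2π√(0.1954/(3.77 × 24.8 × 0.161)) = 0.716 s.

0.716 s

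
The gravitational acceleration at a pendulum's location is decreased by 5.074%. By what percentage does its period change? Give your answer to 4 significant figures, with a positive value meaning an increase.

2.638%

T ∝ 1/√g, so T'/T = 1/√(0.94926) = 1.0264.
Percentage change in T = (1.0264 − 1) × 100% = 2.638%.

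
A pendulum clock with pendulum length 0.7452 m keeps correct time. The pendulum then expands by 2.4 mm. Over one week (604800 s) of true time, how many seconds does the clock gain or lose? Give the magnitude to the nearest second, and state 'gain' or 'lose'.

lose 972 s

T ∝ √L, so T'/T = √(0.74760/0.7452) = 1.00161.
In 604800 s of true time the clock registers 604800/1.00161 = 603828.4 s, so it loses 972 s.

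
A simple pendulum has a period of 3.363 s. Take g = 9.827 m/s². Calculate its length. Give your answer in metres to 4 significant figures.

2.815 m

From T = 2π√(L/g), L = gT²/(4π²) = 9.827 × 3.3630²/(4π²) = 2.815 m.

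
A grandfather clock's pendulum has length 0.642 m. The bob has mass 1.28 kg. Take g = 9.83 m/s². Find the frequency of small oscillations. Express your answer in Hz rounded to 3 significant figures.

0.623 Hz

T = 2π√(L/g) = 2π√(0.642/9.83) = 1.606 s, so f = 1/T = 0.623 Hz.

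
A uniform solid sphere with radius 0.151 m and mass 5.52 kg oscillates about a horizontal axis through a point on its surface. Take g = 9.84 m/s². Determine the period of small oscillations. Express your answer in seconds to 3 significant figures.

I_cm = (2/5)mr² = 0.05034 kg·m². The pivot is at distance d = 0.151 m from the centre of mass.
By the parallel-axis theorem, I = I_cm + md² = 0.05034 + 0.1259 = 0.1762 kg·m².
T = 2π√(I/(mgd)) = 2π√(0.1762/(5.52 × 9.84 × 0.151)) = 0.921 s.

0.921 s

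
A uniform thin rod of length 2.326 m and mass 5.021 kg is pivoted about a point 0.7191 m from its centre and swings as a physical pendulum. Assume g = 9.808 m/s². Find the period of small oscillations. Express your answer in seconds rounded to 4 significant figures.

For a physical pendulum T = 2π√(I/(mgd)), with d = 0.71910 m from pivot to centre of mass.
I_cm = mL²/12 = 5.021 × 2.326²/12 = 2.2637 kg·m²; I = I_cm + md² = 2.2637 + 5.021 × 0.71910² = 4.8601 kg·m².
T = 2π√(4.8601/(5.021 × 9.808 × 0.71910)) = 2.328 s.

2.328 s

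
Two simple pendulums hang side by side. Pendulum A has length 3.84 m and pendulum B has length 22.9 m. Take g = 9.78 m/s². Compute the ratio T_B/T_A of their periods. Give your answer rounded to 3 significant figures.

T ∝ √L, so T_B/T_A = √(L_B/L_A) = √(22.9/3.84) = 2.44.

2.44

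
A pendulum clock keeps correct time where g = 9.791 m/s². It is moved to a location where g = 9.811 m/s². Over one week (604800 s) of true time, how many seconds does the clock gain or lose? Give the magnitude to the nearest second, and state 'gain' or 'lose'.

The clock's period scales as T ∝ 1/√g, so T'/T = √(9.791/9.811) = 0.998980.
In 604800 s of true time the clock registers 604800/0.998980 = 605417.4 s, so it gains 617 s.

gain 617 s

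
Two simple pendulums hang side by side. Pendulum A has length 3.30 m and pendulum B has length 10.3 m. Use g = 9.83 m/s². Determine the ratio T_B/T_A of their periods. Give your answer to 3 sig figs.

1.77

T ∝ √L, so T_B/T_A = √(L_B/L_A) = √(10.3/3.30) = 1.77.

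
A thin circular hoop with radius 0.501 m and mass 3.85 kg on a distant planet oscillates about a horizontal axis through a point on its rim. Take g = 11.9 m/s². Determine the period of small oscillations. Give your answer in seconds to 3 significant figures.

1.82 s

I_cm = mr² = 0.9664 kg·m². The pivot is at distance d = 0.501 m from the centre of mass.
By the parallel-axis theorem, I = I_cm + md² = 0.9664 + 0.9664 = 1.933 kg·m².
T = 2π√(I/(mgd)) = 2π√(1.933/(3.85 × 11.9 × 0.501)) = 1.82 s.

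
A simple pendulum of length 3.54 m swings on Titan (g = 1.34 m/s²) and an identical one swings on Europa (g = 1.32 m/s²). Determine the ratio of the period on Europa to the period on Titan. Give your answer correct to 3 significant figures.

1.01

T ∝ 1/√g, so T₂/T₁ = √(g₁/g₂) = √(1.34/1.32) = 1.01.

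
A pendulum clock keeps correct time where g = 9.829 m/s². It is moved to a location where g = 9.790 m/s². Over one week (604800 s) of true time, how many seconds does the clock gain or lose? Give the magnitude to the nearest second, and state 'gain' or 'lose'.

lose 1201 s

The clock's period scales as T ∝ 1/√g, so T'/T = √(9.829/9.790) = 1.00199.
In 604800 s of true time the clock registers 604800/1.00199 = 603598.9 s, so it loses 1201 s.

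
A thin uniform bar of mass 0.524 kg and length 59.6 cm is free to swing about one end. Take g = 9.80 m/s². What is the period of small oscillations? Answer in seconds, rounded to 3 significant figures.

1.27 s

For a physical pendulum T = 2π√(I/(mgd)), with d = 0.2980 m from pivot to centre of mass.
I_cm = mL²/12 = 0.524 × 0.596²/12 = 0.01551 kg·m²; I = I_cm + md² = 0.01551 + 0.524 × 0.2980² = 0.06204 kg·m².
T = 2π√(0.06204/(0.524 × 9.80 × 0.2980)) = 1.27 s.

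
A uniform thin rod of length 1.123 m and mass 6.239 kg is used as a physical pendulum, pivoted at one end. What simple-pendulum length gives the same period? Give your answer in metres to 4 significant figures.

0.7487 m

The equivalent simple-pendulum length is L_eq = I/(md), where I is about the pivot and d = 0.56150 m.
I_cm = (1/12)mL² = 0.65568 kg·m², so I = I_cm + md² = 0.65568 + 1.9670 = 2.6227 kg·m².
L_eq = 2.6227/(6.239 × 0.56150) = 0.7487 m.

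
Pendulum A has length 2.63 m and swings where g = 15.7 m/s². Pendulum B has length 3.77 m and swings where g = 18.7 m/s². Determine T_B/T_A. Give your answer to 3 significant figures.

T = 2π√(L/g), so T_B/T_A = √((L_B/g_B)/(L_A/g_A)) = √((3.77/18.7)/(2.63/15.7)) = 1.10.

1.10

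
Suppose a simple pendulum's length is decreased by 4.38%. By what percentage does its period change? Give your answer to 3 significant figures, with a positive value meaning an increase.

T ∝ √L, so T'/T = √(0.9562) = 0.9779.
Percentage change in T = (0.9779 − 1) × 100% = -2.21%.

-2.21%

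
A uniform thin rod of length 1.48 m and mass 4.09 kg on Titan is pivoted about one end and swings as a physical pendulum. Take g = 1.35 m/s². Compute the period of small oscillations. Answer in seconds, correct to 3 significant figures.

5.37 s

For a physical pendulum T = 2π√(I/(mgd)), with d = 0.7400 m from pivot to centre of mass.
I_cm = mL²/12 = 4.09 × 1.48²/12 = 0.7466 kg·m²; I = I_cm + md² = 0.7466 + 4.09 × 0.7400² = 2.986 kg·m².
T = 2π√(2.986/(4.09 × 1.35 × 0.7400)) = 5.37 s.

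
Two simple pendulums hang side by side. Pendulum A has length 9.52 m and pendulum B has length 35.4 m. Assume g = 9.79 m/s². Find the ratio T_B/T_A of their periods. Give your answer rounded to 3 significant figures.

1.93

T ∝ √L, so T_B/T_A = √(L_B/L_A) = √(35.4/9.52) = 1.93.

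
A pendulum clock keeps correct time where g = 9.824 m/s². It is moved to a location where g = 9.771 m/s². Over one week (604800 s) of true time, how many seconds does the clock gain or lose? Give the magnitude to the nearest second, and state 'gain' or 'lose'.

lose 1634 s

The clock's period scales as T ∝ 1/√g, so T'/T = √(9.824/9.771) = 1.00271.
In 604800 s of true time the clock registers 604800/1.00271 = 603166.4 s, so it loses 1634 s.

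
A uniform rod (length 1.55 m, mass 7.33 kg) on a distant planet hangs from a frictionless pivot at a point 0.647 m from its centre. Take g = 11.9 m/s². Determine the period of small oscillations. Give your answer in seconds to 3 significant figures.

1.78 s

For a physical pendulum T = 2π√(I/(mgd)), with d = 0.6470 m from pivot to centre of mass.
I_cm = mL²/12 = 7.33 × 1.55²/12 = 1.468 kg·m²; I = I_cm + md² = 1.468 + 7.33 × 0.6470² = 4.536 kg·m².
T = 2π√(4.536/(7.33 × 11.9 × 0.6470)) = 1.78 s.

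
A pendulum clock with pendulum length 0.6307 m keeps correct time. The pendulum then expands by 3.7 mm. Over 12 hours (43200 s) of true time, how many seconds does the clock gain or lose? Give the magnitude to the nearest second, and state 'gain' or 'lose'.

T ∝ √L, so T'/T = √(0.63440/0.6307) = 1.00293.
In 43200 s of true time the clock registers 43200/1.00293 = 43073.8 s, so it loses 126 s.

lose 126 s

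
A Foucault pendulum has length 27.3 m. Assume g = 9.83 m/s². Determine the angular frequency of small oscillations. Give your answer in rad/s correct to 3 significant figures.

0.600 rad/s

ω = √(g/L) = √(9.83/27.3) = 0.600 rad/s.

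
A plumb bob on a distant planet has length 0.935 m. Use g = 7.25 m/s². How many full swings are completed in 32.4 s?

T = 2π√(L/g) = 2π√(0.935/7.25) = 2.256 s.
Number of complete oscillations = ⌊32.4/2.256⌋ = ⌊14.36⌋ = 14.

14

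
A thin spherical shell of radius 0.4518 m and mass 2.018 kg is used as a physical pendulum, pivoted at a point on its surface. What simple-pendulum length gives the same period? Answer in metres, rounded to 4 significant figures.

The equivalent simple-pendulum length is L_eq = I/(md), where I is about the pivot and d = 0.45180 m.
I_cm = (2/3)mR² = 0.27461 kg·m², so I = I_cm + md² = 0.27461 + 0.41192 = 0.68653 kg·m².
L_eq = 0.68653/(2.018 × 0.45180) = 0.7530 m.

0.7530 m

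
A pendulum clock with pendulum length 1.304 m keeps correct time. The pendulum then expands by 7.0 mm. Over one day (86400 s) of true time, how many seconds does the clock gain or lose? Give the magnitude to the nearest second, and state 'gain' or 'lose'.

T ∝ √L, so T'/T = √(1.31100/1.304) = 1.00268.
In 86400 s of true time the clock registers 86400/1.00268 = 86169.0 s, so it loses 231 s.

lose 231 s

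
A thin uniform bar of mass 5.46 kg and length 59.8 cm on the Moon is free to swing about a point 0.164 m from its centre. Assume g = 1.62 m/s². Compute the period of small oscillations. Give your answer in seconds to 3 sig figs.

For a physical pendulum T = 2π√(I/(mgd)), with d = 0.1640 m from pivot to centre of mass.
I_cm = mL²/12 = 5.46 × 0.598²/12 = 0.1627 kg·m²; I = I_cm + md² = 0.1627 + 5.46 × 0.1640² = 0.3096 kg·m².
T = 2π√(0.3096/(5.46 × 1.62 × 0.1640)) = 2.90 s.

2.90 s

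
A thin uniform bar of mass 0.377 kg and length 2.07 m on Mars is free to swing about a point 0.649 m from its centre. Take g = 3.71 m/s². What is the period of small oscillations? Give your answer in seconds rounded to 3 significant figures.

3.57 s

For a physical pendulum T = 2π√(I/(mgd)), with d = 0.6490 m from pivot to centre of mass.
I_cm = mL²/12 = 0.377 × 2.07²/12 = 0.1346 kg·m²; I = I_cm + md² = 0.1346 + 0.377 × 0.6490² = 0.2934 kg·m².
T = 2π√(0.2934/(0.377 × 3.71 × 0.6490)) = 3.57 s.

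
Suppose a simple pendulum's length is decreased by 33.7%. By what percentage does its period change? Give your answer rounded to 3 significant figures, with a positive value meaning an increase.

T ∝ √L, so T'/T = √(0.6630) = 0.8142.
Percentage change in T = (0.8142 − 1) × 100% = -18.6%.

-18.6%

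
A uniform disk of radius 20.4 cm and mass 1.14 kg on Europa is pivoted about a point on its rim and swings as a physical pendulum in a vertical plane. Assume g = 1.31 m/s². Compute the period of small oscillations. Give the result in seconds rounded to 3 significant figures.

I_cm = ½mr² = 0.02372 kg·m². The pivot is at distance d = 0.204 m from the centre of mass.
By the parallel-axis theorem, I = I_cm + md² = 0.02372 + 0.04744 = 0.07116 kg·m².
T = 2π√(I/(mgd)) = 2π√(0.07116/(1.14 × 1.31 × 0.204)) = 3.04 s.

3.04 s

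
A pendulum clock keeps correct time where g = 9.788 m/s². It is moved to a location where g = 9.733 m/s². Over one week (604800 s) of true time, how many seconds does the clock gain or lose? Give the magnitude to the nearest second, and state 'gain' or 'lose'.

lose 1702 s

The clock's period scales as T ∝ 1/√g, so T'/T = √(9.788/9.733) = 1.00282.
In 604800 s of true time the clock registers 604800/1.00282 = 603098.4 s, so it loses 1702 s.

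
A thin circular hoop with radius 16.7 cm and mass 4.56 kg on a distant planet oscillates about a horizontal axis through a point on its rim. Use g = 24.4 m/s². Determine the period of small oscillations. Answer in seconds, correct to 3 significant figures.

0.735 s

I_cm = mr² = 0.1272 kg·m². The pivot is at distance d = 0.167 m from the centre of mass.
By the parallel-axis theorem, I = I_cm + md² = 0.1272 + 0.1272 = 0.2543 kg·m².
T = 2π√(I/(mgd)) = 2π√(0.2543/(4.56 × 24.4 × 0.167)) = 0.735 s.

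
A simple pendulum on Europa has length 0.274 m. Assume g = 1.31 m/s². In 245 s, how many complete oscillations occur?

T = 2π√(L/g) = 2π√(0.274/1.31) = 2.874 s.
Number of complete oscillations = ⌊245/2.874⌋ = ⌊85.26⌋ = 85.

85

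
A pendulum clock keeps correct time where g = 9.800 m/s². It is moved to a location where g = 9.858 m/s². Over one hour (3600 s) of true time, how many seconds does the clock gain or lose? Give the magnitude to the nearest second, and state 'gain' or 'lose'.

gain 11 s

The clock's period scales as T ∝ 1/√g, so T'/T = √(9.800/9.858) = 0.997054.
In 3600 s of true time the clock registers 3600/0.997054 = 3610.6 s, so it gains 11 s.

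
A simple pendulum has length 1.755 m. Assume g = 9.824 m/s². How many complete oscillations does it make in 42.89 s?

T = 2π√(L/g) = 2π√(1.755/9.824) = 2.6557 s.
Number of complete oscillations = ⌊42.89/2.6557⌋ = ⌊16.150⌋ = 16.

16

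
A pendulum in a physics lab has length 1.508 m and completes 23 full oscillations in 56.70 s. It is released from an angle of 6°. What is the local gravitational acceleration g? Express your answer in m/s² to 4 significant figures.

T = 56.70/23 = 2.4652 s.
From T = 2π√(L/g), g = 4π²L/T² = 4π² × 1.508/2.4652² = 9.796 m/s².

9.796 m/s²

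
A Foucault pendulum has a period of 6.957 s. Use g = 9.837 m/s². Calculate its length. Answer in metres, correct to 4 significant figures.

From T = 2π√(L/g), L = gT²/(4π²) = 9.837 × 6.9570²/(4π²) = 12.06 m.

12.06 m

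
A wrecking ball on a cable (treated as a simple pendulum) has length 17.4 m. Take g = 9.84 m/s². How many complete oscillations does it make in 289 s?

T = 2π√(L/g) = 2π√(17.4/9.84) = 8.355 s.
Number of complete oscillations = ⌊289/8.355⌋ = ⌊34.59⌋ = 34.

34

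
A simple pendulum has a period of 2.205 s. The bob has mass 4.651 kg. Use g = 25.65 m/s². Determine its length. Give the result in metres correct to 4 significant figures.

3.159 m

From T = 2π√(L/g), L = gT²/(4π²) = 25.65 × 2.2050²/(4π²) = 3.159 m.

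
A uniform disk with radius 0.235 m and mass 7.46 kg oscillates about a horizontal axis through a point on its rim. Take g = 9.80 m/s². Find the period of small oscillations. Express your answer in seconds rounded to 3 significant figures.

I_cm = ½mr² = 0.2060 kg·m². The pivot is at distance d = 0.235 m from the centre of mass.
By the parallel-axis theorem, I = I_cm + md² = 0.2060 + 0.4120 = 0.6180 kg·m².
T = 2π√(I/(mgd)) = 2π√(0.6180/(7.46 × 9.80 × 0.235)) = 1.19 s.

1.19 s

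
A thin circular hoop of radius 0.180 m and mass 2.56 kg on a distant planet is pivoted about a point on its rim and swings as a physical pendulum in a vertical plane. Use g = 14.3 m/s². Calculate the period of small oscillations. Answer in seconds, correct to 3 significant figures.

0.997 s

I_cm = mr² = 0.08294 kg·m². The pivot is at distance d = 0.180 m from the centre of mass.
By the parallel-axis theorem, I = I_cm + md² = 0.08294 + 0.08294 = 0.1659 kg·m².
T = 2π√(I/(mgd)) = 2π√(0.1659/(2.56 × 14.3 × 0.180)) = 0.997 s.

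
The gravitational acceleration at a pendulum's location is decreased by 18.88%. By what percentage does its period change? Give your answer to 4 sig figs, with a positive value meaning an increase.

11.03%

T ∝ 1/√g, so T'/T = 1/√(0.81120) = 1.1103.
Percentage change in T = (1.1103 − 1) × 100% = 11.03%.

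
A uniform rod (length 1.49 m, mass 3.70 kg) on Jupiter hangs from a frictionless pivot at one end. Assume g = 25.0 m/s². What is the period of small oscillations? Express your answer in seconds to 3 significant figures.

1.25 s

For a physical pendulum T = 2π√(I/(mgd)), with d = 0.7450 m from pivot to centre of mass.
I_cm = mL²/12 = 3.70 × 1.49²/12 = 0.6845 kg·m²; I = I_cm + md² = 0.6845 + 3.70 × 0.7450² = 2.738 kg·m².
T = 2π√(2.738/(3.70 × 25.0 × 0.7450)) = 1.25 s.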